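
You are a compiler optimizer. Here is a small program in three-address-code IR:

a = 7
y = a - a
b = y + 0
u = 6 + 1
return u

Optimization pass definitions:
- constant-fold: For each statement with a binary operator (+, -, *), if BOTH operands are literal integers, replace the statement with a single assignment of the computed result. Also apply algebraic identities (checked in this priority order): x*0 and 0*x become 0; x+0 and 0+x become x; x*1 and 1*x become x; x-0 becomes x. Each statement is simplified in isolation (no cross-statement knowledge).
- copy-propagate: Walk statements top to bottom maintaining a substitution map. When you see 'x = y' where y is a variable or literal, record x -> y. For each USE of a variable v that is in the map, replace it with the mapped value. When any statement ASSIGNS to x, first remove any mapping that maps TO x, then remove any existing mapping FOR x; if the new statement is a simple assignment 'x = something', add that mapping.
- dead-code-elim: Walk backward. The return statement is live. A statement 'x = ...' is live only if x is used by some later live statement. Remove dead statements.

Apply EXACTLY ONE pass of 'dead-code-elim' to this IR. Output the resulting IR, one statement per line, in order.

Applying dead-code-elim statement-by-statement:
  [5] return u  -> KEEP (return); live=['u']
  [4] u = 6 + 1  -> KEEP; live=[]
  [3] b = y + 0  -> DEAD (b not live)
  [2] y = a - a  -> DEAD (y not live)
  [1] a = 7  -> DEAD (a not live)
Result (2 stmts):
  u = 6 + 1
  return u

Answer: u = 6 + 1
return u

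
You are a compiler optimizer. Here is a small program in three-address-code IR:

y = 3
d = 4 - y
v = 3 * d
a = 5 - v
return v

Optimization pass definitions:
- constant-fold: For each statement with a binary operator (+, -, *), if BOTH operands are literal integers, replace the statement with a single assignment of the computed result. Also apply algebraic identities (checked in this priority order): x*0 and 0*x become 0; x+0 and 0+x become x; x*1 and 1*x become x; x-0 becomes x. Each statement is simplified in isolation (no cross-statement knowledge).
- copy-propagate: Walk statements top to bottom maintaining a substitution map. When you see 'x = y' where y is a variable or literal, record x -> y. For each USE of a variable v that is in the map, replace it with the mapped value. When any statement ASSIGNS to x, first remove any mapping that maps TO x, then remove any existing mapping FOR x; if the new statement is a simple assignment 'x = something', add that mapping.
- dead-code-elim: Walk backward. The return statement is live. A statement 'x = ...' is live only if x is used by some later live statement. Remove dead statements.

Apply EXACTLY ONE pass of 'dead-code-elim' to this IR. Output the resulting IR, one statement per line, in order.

Applying dead-code-elim statement-by-statement:
  [5] return v  -> KEEP (return); live=['v']
  [4] a = 5 - v  -> DEAD (a not live)
  [3] v = 3 * d  -> KEEP; live=['d']
  [2] d = 4 - y  -> KEEP; live=['y']
  [1] y = 3  -> KEEP; live=[]
Result (4 stmts):
  y = 3
  d = 4 - y
  v = 3 * d
  return v

Answer: y = 3
d = 4 - y
v = 3 * d
return v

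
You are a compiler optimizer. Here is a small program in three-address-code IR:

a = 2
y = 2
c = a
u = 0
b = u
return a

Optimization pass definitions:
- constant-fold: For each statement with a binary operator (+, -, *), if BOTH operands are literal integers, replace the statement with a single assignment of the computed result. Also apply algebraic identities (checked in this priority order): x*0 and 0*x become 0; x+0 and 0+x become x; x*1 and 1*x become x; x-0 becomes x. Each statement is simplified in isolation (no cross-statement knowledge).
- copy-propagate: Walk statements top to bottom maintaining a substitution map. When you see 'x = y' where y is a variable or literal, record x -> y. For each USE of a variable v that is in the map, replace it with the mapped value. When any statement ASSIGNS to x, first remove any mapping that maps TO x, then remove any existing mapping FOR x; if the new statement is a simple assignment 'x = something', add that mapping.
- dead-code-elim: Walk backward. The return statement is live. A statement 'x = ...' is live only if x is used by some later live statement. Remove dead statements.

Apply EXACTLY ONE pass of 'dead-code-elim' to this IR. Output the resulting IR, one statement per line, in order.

Applying dead-code-elim statement-by-statement:
  [6] return a  -> KEEP (return); live=['a']
  [5] b = u  -> DEAD (b not live)
  [4] u = 0  -> DEAD (u not live)
  [3] c = a  -> DEAD (c not live)
  [2] y = 2  -> DEAD (y not live)
  [1] a = 2  -> KEEP; live=[]
Result (2 stmts):
  a = 2
  return a

Answer: a = 2
return a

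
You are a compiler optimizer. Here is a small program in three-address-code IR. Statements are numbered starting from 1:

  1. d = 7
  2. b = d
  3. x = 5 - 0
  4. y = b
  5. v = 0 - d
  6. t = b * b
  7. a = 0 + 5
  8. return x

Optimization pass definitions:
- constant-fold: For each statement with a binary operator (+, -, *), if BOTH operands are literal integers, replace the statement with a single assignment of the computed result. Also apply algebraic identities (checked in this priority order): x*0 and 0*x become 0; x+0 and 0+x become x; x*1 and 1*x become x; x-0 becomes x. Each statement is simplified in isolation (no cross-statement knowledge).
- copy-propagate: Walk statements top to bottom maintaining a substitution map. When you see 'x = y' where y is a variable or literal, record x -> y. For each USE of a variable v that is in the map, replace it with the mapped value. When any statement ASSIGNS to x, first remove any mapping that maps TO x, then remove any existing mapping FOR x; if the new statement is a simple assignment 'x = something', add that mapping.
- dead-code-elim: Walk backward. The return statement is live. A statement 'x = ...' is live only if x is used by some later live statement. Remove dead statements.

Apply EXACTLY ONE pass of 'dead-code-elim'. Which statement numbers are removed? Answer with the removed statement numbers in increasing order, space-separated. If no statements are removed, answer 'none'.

Answer: 1 2 4 5 6 7

Derivation:
Backward liveness scan:
Stmt 1 'd = 7': DEAD (d not in live set [])
Stmt 2 'b = d': DEAD (b not in live set [])
Stmt 3 'x = 5 - 0': KEEP (x is live); live-in = []
Stmt 4 'y = b': DEAD (y not in live set ['x'])
Stmt 5 'v = 0 - d': DEAD (v not in live set ['x'])
Stmt 6 't = b * b': DEAD (t not in live set ['x'])
Stmt 7 'a = 0 + 5': DEAD (a not in live set ['x'])
Stmt 8 'return x': KEEP (return); live-in = ['x']
Removed statement numbers: [1, 2, 4, 5, 6, 7]
Surviving IR:
  x = 5 - 0
  return x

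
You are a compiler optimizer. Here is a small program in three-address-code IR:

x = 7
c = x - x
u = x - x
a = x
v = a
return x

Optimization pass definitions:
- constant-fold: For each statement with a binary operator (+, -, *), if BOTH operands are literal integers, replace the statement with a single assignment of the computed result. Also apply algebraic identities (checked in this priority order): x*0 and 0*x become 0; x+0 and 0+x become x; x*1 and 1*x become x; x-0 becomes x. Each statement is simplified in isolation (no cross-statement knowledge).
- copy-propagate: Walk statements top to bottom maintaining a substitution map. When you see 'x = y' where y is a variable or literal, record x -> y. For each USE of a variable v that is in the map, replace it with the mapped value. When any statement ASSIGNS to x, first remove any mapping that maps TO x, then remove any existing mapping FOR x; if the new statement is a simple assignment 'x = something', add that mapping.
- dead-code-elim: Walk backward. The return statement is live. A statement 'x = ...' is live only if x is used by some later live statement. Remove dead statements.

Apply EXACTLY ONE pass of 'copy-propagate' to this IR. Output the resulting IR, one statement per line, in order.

Answer: x = 7
c = 7 - 7
u = 7 - 7
a = 7
v = 7
return 7

Derivation:
Applying copy-propagate statement-by-statement:
  [1] x = 7  (unchanged)
  [2] c = x - x  -> c = 7 - 7
  [3] u = x - x  -> u = 7 - 7
  [4] a = x  -> a = 7
  [5] v = a  -> v = 7
  [6] return x  -> return 7
Result (6 stmts):
  x = 7
  c = 7 - 7
  u = 7 - 7
  a = 7
  v = 7
  return 7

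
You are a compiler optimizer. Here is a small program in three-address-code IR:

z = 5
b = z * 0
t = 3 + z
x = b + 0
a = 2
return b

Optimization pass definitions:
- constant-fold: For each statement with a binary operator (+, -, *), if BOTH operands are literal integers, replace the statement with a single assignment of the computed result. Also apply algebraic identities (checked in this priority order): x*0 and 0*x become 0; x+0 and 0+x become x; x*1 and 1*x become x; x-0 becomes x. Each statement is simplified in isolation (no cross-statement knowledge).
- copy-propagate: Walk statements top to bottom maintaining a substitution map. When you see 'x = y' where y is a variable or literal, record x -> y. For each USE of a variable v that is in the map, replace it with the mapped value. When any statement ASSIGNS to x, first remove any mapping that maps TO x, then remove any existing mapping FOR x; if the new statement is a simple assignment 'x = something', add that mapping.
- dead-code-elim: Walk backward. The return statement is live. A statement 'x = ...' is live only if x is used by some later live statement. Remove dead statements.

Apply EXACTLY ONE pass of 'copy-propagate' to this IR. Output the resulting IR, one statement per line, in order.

Applying copy-propagate statement-by-statement:
  [1] z = 5  (unchanged)
  [2] b = z * 0  -> b = 5 * 0
  [3] t = 3 + z  -> t = 3 + 5
  [4] x = b + 0  (unchanged)
  [5] a = 2  (unchanged)
  [6] return b  (unchanged)
Result (6 stmts):
  z = 5
  b = 5 * 0
  t = 3 + 5
  x = b + 0
  a = 2
  return b

Answer: z = 5
b = 5 * 0
t = 3 + 5
x = b + 0
a = 2
return b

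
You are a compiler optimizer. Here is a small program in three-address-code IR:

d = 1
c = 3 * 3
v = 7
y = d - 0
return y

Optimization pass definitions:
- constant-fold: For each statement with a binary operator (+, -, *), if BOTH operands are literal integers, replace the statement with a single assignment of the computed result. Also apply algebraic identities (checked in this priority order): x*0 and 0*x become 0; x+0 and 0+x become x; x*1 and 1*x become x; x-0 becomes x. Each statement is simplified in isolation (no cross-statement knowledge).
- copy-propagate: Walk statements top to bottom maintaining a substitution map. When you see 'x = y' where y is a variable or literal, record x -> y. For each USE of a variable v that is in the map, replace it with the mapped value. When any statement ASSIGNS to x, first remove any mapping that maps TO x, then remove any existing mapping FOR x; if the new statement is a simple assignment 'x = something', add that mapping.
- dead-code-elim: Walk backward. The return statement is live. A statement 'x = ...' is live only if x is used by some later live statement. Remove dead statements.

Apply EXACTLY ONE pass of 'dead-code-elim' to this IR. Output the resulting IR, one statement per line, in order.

Applying dead-code-elim statement-by-statement:
  [5] return y  -> KEEP (return); live=['y']
  [4] y = d - 0  -> KEEP; live=['d']
  [3] v = 7  -> DEAD (v not live)
  [2] c = 3 * 3  -> DEAD (c not live)
  [1] d = 1  -> KEEP; live=[]
Result (3 stmts):
  d = 1
  y = d - 0
  return y

Answer: d = 1
y = d - 0
return y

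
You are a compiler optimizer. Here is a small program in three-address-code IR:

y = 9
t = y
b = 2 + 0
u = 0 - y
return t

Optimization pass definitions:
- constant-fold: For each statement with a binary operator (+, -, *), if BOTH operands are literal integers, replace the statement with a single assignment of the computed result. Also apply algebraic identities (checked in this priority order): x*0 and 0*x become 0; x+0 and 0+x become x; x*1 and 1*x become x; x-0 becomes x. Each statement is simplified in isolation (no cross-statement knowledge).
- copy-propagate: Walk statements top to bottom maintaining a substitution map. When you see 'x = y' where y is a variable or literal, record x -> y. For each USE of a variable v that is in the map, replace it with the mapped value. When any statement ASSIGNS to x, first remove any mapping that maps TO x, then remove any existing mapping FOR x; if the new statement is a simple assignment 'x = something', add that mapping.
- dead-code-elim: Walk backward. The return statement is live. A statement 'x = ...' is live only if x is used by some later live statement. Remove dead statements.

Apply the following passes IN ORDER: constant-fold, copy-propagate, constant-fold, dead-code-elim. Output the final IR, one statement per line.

Initial IR:
  y = 9
  t = y
  b = 2 + 0
  u = 0 - y
  return t
After constant-fold (5 stmts):
  y = 9
  t = y
  b = 2
  u = 0 - y
  return t
After copy-propagate (5 stmts):
  y = 9
  t = 9
  b = 2
  u = 0 - 9
  return 9
After constant-fold (5 stmts):
  y = 9
  t = 9
  b = 2
  u = -9
  return 9
After dead-code-elim (1 stmts):
  return 9

Answer: return 9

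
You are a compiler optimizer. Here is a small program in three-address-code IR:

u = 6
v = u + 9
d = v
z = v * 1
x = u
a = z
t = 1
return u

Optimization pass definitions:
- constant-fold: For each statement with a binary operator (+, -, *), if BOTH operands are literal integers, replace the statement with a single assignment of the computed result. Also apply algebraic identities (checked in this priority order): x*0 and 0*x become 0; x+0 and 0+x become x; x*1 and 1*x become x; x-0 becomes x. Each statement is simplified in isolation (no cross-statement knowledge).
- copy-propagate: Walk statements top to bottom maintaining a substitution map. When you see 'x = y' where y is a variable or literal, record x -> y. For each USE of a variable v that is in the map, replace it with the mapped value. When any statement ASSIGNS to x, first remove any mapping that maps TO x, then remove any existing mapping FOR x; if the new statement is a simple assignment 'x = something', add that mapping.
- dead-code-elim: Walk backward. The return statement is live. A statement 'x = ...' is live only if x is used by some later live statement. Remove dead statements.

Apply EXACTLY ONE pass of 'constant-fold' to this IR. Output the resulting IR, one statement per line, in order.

Applying constant-fold statement-by-statement:
  [1] u = 6  (unchanged)
  [2] v = u + 9  (unchanged)
  [3] d = v  (unchanged)
  [4] z = v * 1  -> z = v
  [5] x = u  (unchanged)
  [6] a = z  (unchanged)
  [7] t = 1  (unchanged)
  [8] return u  (unchanged)
Result (8 stmts):
  u = 6
  v = u + 9
  d = v
  z = v
  x = u
  a = z
  t = 1
  return u

Answer: u = 6
v = u + 9
d = v
z = v
x = u
a = z
t = 1
return u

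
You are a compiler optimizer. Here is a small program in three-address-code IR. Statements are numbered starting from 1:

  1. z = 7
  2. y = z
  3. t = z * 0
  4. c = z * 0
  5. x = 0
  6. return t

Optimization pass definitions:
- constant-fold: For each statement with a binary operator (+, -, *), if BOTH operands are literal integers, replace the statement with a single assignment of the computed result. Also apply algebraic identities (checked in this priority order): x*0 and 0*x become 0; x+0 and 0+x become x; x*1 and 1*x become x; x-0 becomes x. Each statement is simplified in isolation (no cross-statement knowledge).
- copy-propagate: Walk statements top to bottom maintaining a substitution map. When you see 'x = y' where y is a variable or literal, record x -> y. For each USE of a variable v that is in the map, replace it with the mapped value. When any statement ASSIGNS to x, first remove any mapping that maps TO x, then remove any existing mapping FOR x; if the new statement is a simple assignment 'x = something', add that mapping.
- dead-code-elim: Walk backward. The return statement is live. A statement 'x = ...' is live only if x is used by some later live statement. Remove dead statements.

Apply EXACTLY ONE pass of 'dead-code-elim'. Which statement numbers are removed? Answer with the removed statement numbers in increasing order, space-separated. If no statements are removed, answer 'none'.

Backward liveness scan:
Stmt 1 'z = 7': KEEP (z is live); live-in = []
Stmt 2 'y = z': DEAD (y not in live set ['z'])
Stmt 3 't = z * 0': KEEP (t is live); live-in = ['z']
Stmt 4 'c = z * 0': DEAD (c not in live set ['t'])
Stmt 5 'x = 0': DEAD (x not in live set ['t'])
Stmt 6 'return t': KEEP (return); live-in = ['t']
Removed statement numbers: [2, 4, 5]
Surviving IR:
  z = 7
  t = z * 0
  return t

Answer: 2 4 5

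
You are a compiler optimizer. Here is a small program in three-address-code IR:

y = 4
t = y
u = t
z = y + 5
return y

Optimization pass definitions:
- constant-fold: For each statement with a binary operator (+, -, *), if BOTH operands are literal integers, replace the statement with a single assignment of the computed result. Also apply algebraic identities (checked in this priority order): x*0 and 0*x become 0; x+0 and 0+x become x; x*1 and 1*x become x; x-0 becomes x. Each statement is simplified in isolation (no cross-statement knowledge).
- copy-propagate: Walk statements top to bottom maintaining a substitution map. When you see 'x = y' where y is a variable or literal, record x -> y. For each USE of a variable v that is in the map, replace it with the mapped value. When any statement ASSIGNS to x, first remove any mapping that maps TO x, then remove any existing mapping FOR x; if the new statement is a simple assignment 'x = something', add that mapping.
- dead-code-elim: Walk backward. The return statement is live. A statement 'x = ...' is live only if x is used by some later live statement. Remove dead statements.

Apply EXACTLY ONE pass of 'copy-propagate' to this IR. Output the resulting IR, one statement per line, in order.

Answer: y = 4
t = 4
u = 4
z = 4 + 5
return 4

Derivation:
Applying copy-propagate statement-by-statement:
  [1] y = 4  (unchanged)
  [2] t = y  -> t = 4
  [3] u = t  -> u = 4
  [4] z = y + 5  -> z = 4 + 5
  [5] return y  -> return 4
Result (5 stmts):
  y = 4
  t = 4
  u = 4
  z = 4 + 5
  return 4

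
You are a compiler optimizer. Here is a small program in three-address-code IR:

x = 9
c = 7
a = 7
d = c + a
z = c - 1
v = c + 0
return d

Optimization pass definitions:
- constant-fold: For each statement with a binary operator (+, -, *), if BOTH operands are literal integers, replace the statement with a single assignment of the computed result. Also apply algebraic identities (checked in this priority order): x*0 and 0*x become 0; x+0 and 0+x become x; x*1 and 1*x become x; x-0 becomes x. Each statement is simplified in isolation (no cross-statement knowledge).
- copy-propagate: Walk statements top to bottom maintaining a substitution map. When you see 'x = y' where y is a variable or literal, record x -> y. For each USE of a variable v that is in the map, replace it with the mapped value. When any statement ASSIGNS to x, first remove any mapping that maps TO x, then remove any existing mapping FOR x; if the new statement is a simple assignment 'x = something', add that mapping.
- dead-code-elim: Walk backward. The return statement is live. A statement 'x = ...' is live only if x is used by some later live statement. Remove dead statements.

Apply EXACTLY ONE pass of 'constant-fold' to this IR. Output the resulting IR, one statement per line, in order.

Applying constant-fold statement-by-statement:
  [1] x = 9  (unchanged)
  [2] c = 7  (unchanged)
  [3] a = 7  (unchanged)
  [4] d = c + a  (unchanged)
  [5] z = c - 1  (unchanged)
  [6] v = c + 0  -> v = c
  [7] return d  (unchanged)
Result (7 stmts):
  x = 9
  c = 7
  a = 7
  d = c + a
  z = c - 1
  v = c
  return d

Answer: x = 9
c = 7
a = 7
d = c + a
z = c - 1
v = c
return d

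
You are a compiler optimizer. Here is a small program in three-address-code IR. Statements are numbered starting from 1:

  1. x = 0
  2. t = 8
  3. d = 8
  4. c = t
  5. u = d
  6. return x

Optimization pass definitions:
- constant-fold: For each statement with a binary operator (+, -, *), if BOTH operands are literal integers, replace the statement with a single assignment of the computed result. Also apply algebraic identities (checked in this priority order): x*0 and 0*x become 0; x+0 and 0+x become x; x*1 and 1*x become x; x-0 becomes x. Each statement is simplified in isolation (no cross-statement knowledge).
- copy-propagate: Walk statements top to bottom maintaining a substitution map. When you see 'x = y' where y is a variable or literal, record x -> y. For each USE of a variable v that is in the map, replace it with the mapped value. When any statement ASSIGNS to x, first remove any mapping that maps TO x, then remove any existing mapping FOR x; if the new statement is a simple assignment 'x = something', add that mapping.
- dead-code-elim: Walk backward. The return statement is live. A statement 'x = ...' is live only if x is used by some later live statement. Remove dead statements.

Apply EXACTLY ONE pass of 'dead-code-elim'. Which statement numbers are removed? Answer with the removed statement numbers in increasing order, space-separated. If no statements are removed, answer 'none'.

Answer: 2 3 4 5

Derivation:
Backward liveness scan:
Stmt 1 'x = 0': KEEP (x is live); live-in = []
Stmt 2 't = 8': DEAD (t not in live set ['x'])
Stmt 3 'd = 8': DEAD (d not in live set ['x'])
Stmt 4 'c = t': DEAD (c not in live set ['x'])
Stmt 5 'u = d': DEAD (u not in live set ['x'])
Stmt 6 'return x': KEEP (return); live-in = ['x']
Removed statement numbers: [2, 3, 4, 5]
Surviving IR:
  x = 0
  return x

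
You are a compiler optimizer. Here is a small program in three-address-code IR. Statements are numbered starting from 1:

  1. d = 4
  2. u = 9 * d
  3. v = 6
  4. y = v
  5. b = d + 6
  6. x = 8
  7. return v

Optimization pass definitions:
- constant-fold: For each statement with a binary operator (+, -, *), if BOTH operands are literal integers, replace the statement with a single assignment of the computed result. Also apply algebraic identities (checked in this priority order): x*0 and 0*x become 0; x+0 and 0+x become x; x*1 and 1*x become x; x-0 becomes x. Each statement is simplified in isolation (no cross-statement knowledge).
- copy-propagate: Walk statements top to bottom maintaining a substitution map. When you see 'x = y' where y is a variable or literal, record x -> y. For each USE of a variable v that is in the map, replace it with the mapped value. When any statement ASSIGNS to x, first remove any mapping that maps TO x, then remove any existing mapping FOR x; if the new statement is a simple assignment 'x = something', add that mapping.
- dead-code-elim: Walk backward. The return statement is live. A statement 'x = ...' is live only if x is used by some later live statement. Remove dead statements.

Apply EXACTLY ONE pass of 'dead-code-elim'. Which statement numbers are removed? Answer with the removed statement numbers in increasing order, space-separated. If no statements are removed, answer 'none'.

Answer: 1 2 4 5 6

Derivation:
Backward liveness scan:
Stmt 1 'd = 4': DEAD (d not in live set [])
Stmt 2 'u = 9 * d': DEAD (u not in live set [])
Stmt 3 'v = 6': KEEP (v is live); live-in = []
Stmt 4 'y = v': DEAD (y not in live set ['v'])
Stmt 5 'b = d + 6': DEAD (b not in live set ['v'])
Stmt 6 'x = 8': DEAD (x not in live set ['v'])
Stmt 7 'return v': KEEP (return); live-in = ['v']
Removed statement numbers: [1, 2, 4, 5, 6]
Surviving IR:
  v = 6
  return v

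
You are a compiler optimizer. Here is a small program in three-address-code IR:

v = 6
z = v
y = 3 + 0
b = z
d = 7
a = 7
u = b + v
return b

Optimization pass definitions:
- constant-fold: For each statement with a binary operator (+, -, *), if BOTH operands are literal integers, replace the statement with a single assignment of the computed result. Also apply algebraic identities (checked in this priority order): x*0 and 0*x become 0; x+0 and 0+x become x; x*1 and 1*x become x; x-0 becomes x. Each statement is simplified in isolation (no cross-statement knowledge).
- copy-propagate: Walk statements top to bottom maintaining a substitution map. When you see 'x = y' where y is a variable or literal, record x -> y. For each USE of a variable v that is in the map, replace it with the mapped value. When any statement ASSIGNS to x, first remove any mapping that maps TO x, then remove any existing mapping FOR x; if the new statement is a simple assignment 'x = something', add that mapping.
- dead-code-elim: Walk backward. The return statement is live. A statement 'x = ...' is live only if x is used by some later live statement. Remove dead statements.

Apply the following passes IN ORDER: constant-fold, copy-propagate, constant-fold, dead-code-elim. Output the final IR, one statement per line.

Answer: return 6

Derivation:
Initial IR:
  v = 6
  z = v
  y = 3 + 0
  b = z
  d = 7
  a = 7
  u = b + v
  return b
After constant-fold (8 stmts):
  v = 6
  z = v
  y = 3
  b = z
  d = 7
  a = 7
  u = b + v
  return b
After copy-propagate (8 stmts):
  v = 6
  z = 6
  y = 3
  b = 6
  d = 7
  a = 7
  u = 6 + 6
  return 6
After constant-fold (8 stmts):
  v = 6
  z = 6
  y = 3
  b = 6
  d = 7
  a = 7
  u = 12
  return 6
After dead-code-elim (1 stmts):
  return 6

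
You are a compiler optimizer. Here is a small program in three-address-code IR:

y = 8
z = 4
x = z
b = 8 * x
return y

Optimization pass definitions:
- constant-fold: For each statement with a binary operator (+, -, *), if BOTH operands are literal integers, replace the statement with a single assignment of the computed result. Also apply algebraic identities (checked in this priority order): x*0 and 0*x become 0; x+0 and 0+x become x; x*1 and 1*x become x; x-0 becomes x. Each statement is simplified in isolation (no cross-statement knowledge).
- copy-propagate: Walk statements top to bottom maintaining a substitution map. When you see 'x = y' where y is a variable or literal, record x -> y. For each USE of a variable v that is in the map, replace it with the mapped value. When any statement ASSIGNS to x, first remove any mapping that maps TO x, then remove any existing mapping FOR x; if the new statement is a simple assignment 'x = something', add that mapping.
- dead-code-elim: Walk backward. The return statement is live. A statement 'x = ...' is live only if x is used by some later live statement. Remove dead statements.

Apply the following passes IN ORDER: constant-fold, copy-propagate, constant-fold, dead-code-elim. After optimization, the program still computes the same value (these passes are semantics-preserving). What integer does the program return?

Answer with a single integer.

Initial IR:
  y = 8
  z = 4
  x = z
  b = 8 * x
  return y
After constant-fold (5 stmts):
  y = 8
  z = 4
  x = z
  b = 8 * x
  return y
After copy-propagate (5 stmts):
  y = 8
  z = 4
  x = 4
  b = 8 * 4
  return 8
After constant-fold (5 stmts):
  y = 8
  z = 4
  x = 4
  b = 32
  return 8
After dead-code-elim (1 stmts):
  return 8
Evaluate:
  y = 8  =>  y = 8
  z = 4  =>  z = 4
  x = z  =>  x = 4
  b = 8 * x  =>  b = 32
  return y = 8

Answer: 8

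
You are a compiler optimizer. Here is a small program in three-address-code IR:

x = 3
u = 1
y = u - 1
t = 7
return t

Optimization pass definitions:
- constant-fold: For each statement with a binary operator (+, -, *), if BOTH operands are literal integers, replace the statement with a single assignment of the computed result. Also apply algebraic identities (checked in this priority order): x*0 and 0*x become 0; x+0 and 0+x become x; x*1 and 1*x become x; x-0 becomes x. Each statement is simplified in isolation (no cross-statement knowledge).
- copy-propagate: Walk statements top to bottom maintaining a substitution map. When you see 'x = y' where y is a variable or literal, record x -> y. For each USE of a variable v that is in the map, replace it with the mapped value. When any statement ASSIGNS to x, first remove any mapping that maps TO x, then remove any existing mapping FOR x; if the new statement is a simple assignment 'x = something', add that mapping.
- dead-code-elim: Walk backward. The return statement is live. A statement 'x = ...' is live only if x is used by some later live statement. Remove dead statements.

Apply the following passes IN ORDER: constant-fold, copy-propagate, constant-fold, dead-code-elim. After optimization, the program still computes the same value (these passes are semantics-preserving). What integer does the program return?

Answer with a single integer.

Answer: 7

Derivation:
Initial IR:
  x = 3
  u = 1
  y = u - 1
  t = 7
  return t
After constant-fold (5 stmts):
  x = 3
  u = 1
  y = u - 1
  t = 7
  return t
After copy-propagate (5 stmts):
  x = 3
  u = 1
  y = 1 - 1
  t = 7
  return 7
After constant-fold (5 stmts):
  x = 3
  u = 1
  y = 0
  t = 7
  return 7
After dead-code-elim (1 stmts):
  return 7
Evaluate:
  x = 3  =>  x = 3
  u = 1  =>  u = 1
  y = u - 1  =>  y = 0
  t = 7  =>  t = 7
  return t = 7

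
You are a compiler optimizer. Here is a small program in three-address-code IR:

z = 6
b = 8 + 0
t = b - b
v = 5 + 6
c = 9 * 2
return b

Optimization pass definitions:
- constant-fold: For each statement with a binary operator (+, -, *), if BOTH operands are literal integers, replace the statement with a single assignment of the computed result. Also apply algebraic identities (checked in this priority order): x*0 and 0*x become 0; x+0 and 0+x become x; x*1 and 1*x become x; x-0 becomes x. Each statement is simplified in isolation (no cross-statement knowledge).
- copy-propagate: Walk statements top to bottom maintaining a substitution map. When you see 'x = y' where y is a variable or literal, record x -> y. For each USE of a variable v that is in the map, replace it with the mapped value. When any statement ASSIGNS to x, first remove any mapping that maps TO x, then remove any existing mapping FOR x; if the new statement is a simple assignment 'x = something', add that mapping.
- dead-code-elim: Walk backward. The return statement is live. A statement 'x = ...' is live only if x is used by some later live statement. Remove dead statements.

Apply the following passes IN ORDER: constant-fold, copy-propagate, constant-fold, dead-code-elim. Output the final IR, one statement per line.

Answer: return 8

Derivation:
Initial IR:
  z = 6
  b = 8 + 0
  t = b - b
  v = 5 + 6
  c = 9 * 2
  return b
After constant-fold (6 stmts):
  z = 6
  b = 8
  t = b - b
  v = 11
  c = 18
  return b
After copy-propagate (6 stmts):
  z = 6
  b = 8
  t = 8 - 8
  v = 11
  c = 18
  return 8
After constant-fold (6 stmts):
  z = 6
  b = 8
  t = 0
  v = 11
  c = 18
  return 8
After dead-code-elim (1 stmts):
  return 8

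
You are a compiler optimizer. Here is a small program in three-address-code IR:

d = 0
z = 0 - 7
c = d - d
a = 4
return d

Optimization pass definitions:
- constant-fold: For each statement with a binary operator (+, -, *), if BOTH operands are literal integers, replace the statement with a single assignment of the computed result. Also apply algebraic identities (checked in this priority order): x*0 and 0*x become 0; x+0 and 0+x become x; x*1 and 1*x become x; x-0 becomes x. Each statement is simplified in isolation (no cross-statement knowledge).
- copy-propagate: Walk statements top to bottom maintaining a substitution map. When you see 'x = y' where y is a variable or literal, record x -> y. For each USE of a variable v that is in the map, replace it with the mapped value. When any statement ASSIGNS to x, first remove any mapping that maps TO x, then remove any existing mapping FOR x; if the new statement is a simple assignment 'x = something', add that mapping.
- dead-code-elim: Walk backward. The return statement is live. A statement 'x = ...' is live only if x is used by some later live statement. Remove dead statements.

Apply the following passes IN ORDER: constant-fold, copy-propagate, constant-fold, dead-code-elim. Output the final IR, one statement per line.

Initial IR:
  d = 0
  z = 0 - 7
  c = d - d
  a = 4
  return d
After constant-fold (5 stmts):
  d = 0
  z = -7
  c = d - d
  a = 4
  return d
After copy-propagate (5 stmts):
  d = 0
  z = -7
  c = 0 - 0
  a = 4
  return 0
After constant-fold (5 stmts):
  d = 0
  z = -7
  c = 0
  a = 4
  return 0
After dead-code-elim (1 stmts):
  return 0

Answer: return 0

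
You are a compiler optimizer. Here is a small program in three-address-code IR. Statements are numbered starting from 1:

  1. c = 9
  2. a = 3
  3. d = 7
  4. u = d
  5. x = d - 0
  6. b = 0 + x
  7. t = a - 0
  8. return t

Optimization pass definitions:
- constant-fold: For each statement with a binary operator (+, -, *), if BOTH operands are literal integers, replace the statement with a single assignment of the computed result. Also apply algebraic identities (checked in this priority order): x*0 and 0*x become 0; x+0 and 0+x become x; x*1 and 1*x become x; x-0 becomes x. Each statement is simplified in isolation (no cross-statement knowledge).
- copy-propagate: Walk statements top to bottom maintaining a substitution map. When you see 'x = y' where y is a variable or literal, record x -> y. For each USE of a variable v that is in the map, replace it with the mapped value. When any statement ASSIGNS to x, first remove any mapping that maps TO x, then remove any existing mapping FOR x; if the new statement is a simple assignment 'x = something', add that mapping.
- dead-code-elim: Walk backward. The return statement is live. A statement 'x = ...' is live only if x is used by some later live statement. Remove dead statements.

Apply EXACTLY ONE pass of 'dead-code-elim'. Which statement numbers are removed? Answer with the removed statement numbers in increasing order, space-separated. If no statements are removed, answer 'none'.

Backward liveness scan:
Stmt 1 'c = 9': DEAD (c not in live set [])
Stmt 2 'a = 3': KEEP (a is live); live-in = []
Stmt 3 'd = 7': DEAD (d not in live set ['a'])
Stmt 4 'u = d': DEAD (u not in live set ['a'])
Stmt 5 'x = d - 0': DEAD (x not in live set ['a'])
Stmt 6 'b = 0 + x': DEAD (b not in live set ['a'])
Stmt 7 't = a - 0': KEEP (t is live); live-in = ['a']
Stmt 8 'return t': KEEP (return); live-in = ['t']
Removed statement numbers: [1, 3, 4, 5, 6]
Surviving IR:
  a = 3
  t = a - 0
  return t

Answer: 1 3 4 5 6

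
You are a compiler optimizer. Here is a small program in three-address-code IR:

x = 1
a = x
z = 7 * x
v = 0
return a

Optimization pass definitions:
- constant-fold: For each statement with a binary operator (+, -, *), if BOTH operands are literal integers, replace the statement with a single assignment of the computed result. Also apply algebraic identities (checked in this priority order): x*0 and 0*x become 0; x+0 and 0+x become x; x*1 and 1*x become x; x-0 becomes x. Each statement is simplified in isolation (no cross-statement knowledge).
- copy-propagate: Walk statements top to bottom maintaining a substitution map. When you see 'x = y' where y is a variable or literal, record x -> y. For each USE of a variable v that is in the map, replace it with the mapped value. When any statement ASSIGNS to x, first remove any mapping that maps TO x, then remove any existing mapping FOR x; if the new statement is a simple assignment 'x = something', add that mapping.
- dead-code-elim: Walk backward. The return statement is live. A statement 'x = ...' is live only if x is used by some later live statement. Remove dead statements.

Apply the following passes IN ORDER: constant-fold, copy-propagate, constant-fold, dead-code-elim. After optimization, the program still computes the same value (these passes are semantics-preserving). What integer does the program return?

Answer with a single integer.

Answer: 1

Derivation:
Initial IR:
  x = 1
  a = x
  z = 7 * x
  v = 0
  return a
After constant-fold (5 stmts):
  x = 1
  a = x
  z = 7 * x
  v = 0
  return a
After copy-propagate (5 stmts):
  x = 1
  a = 1
  z = 7 * 1
  v = 0
  return 1
After constant-fold (5 stmts):
  x = 1
  a = 1
  z = 7
  v = 0
  return 1
After dead-code-elim (1 stmts):
  return 1
Evaluate:
  x = 1  =>  x = 1
  a = x  =>  a = 1
  z = 7 * x  =>  z = 7
  v = 0  =>  v = 0
  return a = 1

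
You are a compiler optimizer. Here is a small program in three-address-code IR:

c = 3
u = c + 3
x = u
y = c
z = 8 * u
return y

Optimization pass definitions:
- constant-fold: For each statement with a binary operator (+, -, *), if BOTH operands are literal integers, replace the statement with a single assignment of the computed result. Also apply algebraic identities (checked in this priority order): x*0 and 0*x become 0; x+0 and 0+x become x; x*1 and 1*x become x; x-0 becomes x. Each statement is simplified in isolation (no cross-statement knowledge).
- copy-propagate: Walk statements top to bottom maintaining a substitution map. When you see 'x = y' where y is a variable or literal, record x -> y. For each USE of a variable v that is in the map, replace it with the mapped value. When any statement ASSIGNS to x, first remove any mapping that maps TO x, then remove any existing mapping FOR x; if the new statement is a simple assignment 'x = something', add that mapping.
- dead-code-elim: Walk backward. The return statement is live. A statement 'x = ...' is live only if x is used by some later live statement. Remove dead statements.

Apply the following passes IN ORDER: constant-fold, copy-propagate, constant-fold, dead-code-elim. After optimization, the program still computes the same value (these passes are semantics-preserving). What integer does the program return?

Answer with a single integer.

Initial IR:
  c = 3
  u = c + 3
  x = u
  y = c
  z = 8 * u
  return y
After constant-fold (6 stmts):
  c = 3
  u = c + 3
  x = u
  y = c
  z = 8 * u
  return y
After copy-propagate (6 stmts):
  c = 3
  u = 3 + 3
  x = u
  y = 3
  z = 8 * u
  return 3
After constant-fold (6 stmts):
  c = 3
  u = 6
  x = u
  y = 3
  z = 8 * u
  return 3
After dead-code-elim (1 stmts):
  return 3
Evaluate:
  c = 3  =>  c = 3
  u = c + 3  =>  u = 6
  x = u  =>  x = 6
  y = c  =>  y = 3
  z = 8 * u  =>  z = 48
  return y = 3

Answer: 3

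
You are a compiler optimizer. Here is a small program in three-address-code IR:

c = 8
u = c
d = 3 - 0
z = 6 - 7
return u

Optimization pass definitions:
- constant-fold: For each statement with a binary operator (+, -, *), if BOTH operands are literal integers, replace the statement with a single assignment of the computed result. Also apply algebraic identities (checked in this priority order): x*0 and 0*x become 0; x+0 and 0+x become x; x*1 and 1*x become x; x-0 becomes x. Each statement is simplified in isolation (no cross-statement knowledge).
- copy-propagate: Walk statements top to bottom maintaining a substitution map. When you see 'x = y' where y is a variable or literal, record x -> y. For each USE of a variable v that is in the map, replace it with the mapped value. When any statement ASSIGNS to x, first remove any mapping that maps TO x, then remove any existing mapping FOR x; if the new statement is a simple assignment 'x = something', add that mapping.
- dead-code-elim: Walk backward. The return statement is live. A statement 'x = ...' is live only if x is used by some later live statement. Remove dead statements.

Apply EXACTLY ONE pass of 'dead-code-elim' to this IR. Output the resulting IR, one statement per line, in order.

Answer: c = 8
u = c
return u

Derivation:
Applying dead-code-elim statement-by-statement:
  [5] return u  -> KEEP (return); live=['u']
  [4] z = 6 - 7  -> DEAD (z not live)
  [3] d = 3 - 0  -> DEAD (d not live)
  [2] u = c  -> KEEP; live=['c']
  [1] c = 8  -> KEEP; live=[]
Result (3 stmts):
  c = 8
  u = c
  return u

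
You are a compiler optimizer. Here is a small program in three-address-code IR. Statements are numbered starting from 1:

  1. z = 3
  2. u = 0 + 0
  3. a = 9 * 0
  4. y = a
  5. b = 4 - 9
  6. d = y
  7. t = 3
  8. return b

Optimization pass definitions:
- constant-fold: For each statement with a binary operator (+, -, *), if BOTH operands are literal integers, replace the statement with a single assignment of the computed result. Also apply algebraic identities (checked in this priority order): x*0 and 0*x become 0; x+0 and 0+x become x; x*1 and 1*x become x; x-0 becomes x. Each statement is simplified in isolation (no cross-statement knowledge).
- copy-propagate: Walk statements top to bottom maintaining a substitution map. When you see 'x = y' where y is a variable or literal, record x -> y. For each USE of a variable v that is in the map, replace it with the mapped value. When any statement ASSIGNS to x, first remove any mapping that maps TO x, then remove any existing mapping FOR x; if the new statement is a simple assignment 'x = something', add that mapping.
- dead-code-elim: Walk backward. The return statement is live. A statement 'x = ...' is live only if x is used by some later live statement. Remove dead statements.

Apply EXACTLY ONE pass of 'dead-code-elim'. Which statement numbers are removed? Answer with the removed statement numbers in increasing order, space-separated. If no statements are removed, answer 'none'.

Backward liveness scan:
Stmt 1 'z = 3': DEAD (z not in live set [])
Stmt 2 'u = 0 + 0': DEAD (u not in live set [])
Stmt 3 'a = 9 * 0': DEAD (a not in live set [])
Stmt 4 'y = a': DEAD (y not in live set [])
Stmt 5 'b = 4 - 9': KEEP (b is live); live-in = []
Stmt 6 'd = y': DEAD (d not in live set ['b'])
Stmt 7 't = 3': DEAD (t not in live set ['b'])
Stmt 8 'return b': KEEP (return); live-in = ['b']
Removed statement numbers: [1, 2, 3, 4, 6, 7]
Surviving IR:
  b = 4 - 9
  return b

Answer: 1 2 3 4 6 7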